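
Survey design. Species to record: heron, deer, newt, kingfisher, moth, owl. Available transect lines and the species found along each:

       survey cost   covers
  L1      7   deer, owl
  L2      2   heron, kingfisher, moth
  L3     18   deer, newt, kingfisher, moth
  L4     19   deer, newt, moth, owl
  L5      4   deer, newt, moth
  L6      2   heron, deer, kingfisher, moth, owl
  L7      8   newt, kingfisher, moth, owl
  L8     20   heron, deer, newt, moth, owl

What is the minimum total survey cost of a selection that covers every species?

L5, L6 cover every species at survey cost 4 + 2 = 6.
Any cover uses at least 2 transects; among all covering selections none totals below 6.

6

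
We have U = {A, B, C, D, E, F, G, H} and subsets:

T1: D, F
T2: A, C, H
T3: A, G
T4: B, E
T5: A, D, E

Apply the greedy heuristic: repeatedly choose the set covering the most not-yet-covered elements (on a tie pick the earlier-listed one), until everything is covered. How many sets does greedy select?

Pick 1: T2 covers 3 new elements (A, C, H).
Pick 2: T1 covers 2 new elements (D, F).
Pick 3: T4 covers 2 new elements (B, E).
Pick 4: T3 covers 1 new elements (G).
Greedy uses 4 sets.

4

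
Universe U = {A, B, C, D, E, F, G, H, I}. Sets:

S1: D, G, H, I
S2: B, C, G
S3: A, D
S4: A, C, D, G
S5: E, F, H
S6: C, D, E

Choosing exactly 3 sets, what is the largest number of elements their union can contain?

Choosing S1, S2, S5 covers {B, C, D, E, F, G, H, I} — 8 elements.
No choice of 3 sets does better; here A is left uncovered.

8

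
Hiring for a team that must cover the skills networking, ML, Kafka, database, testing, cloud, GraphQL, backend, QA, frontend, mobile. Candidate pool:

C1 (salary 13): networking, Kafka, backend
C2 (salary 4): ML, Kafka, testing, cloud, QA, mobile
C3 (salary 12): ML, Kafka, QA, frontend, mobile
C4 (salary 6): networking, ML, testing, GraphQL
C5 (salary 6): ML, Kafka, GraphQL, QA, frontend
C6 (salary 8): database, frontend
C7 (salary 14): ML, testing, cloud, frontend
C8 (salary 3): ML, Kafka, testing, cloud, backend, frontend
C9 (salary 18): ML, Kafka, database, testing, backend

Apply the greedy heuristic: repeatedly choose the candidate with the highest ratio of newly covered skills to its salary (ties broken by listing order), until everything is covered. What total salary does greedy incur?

21

Pick 1: C8 adds 6 new (ML, Kafka, testing, cloud, backend, frontend) at salary 3 (ratio 6/3).
Pick 2: C2 adds 2 new (QA, mobile) at salary 4 (ratio 2/4).
Pick 3: C4 adds 2 new (networking, GraphQL) at salary 6 (ratio 2/6).
Pick 4: C6 adds 1 new (database) at salary 8 (ratio 1/8).
Greedy total salary: 3 + 4 + 6 + 8 = 21.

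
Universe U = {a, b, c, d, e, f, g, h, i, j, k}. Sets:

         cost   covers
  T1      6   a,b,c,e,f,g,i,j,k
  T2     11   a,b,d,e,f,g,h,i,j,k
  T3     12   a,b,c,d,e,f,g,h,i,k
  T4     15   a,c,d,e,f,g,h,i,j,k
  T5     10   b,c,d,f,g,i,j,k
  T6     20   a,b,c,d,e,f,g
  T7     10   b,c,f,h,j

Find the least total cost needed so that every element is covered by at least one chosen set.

17

T1, T2 cover every element at cost 6 + 11 = 17.
Any cover uses at least 2 sets; among all covering selections none totals below 17.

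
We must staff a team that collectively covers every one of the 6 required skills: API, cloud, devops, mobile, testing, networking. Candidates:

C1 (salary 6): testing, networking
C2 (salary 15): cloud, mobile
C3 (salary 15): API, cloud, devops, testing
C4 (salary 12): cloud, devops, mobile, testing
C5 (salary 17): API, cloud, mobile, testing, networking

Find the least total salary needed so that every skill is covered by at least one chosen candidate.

29

C4, C5 cover every skill at salary 12 + 17 = 29.
Any cover uses at least 2 candidates; among all covering selections none totals below 29.
Greedy by coverage-per-salary would pick C1, C4, C3 for 33 — worse than the optimum 29.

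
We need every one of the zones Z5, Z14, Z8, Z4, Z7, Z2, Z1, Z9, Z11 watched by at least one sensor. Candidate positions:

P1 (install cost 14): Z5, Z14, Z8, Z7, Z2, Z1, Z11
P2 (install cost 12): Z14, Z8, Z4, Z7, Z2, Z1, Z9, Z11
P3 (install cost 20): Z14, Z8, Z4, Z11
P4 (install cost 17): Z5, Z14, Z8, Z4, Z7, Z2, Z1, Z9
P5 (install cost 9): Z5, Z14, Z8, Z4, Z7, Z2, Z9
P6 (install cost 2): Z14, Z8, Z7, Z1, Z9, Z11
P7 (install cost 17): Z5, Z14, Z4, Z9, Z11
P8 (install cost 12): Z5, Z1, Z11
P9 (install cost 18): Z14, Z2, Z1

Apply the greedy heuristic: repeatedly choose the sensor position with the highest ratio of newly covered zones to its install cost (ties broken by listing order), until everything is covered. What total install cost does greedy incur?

11

Pick 1: P6 adds 6 new (Z14, Z8, Z7, Z1, Z9, Z11) at install cost 2 (ratio 6/2).
Pick 2: P5 adds 3 new (Z5, Z4, Z2) at install cost 9 (ratio 3/9).
Greedy total install cost: 2 + 9 = 11.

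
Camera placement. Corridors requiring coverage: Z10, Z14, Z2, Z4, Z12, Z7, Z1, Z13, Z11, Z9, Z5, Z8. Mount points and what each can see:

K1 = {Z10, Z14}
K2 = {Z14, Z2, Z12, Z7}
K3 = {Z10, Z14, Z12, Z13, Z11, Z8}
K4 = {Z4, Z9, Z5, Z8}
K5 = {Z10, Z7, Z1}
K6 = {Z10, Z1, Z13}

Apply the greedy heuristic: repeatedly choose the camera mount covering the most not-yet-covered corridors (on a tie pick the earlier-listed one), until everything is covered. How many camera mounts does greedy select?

4

Pick 1: K3 covers 6 new corridors (Z10, Z14, Z12, Z13, Z11, Z8).
Pick 2: K4 covers 3 new corridors (Z4, Z9, Z5).
Pick 3: K2 covers 2 new corridors (Z2, Z7).
Pick 4: K5 covers 1 new corridors (Z1).
Greedy uses 4 camera mounts.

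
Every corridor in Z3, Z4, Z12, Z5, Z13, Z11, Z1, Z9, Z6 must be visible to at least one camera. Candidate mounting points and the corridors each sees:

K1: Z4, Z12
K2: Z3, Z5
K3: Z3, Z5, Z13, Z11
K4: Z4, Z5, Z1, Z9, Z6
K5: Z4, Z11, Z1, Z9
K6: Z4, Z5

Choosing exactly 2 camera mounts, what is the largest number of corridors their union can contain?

8

Choosing K3, K4 covers {Z3, Z4, Z5, Z13, Z11, Z1, Z9, Z6} — 8 corridors.
No choice of 2 camera mounts does better; here Z12 is left uncovered.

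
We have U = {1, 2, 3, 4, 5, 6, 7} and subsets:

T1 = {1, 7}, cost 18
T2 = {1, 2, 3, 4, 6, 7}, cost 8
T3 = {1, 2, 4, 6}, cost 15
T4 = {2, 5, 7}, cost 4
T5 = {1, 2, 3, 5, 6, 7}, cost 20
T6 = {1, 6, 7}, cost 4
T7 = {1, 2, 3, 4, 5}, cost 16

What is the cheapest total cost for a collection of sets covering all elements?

12

T2, T4 cover every element at cost 8 + 4 = 12.
Any cover uses at least 2 sets; among all covering selections none totals below 12.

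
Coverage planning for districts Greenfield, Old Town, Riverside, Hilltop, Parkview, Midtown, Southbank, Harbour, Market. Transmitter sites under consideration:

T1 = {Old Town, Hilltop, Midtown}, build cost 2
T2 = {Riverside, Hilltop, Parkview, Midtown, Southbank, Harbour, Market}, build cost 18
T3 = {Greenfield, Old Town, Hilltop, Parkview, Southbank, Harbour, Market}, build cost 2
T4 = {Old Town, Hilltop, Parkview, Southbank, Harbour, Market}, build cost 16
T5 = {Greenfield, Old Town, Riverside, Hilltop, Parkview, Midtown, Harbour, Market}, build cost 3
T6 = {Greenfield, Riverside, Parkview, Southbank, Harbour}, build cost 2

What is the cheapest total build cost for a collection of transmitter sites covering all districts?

5

T3, T5 cover every district at build cost 2 + 3 = 5.
Any cover uses at least 2 transmitter sites; among all covering selections none totals below 5.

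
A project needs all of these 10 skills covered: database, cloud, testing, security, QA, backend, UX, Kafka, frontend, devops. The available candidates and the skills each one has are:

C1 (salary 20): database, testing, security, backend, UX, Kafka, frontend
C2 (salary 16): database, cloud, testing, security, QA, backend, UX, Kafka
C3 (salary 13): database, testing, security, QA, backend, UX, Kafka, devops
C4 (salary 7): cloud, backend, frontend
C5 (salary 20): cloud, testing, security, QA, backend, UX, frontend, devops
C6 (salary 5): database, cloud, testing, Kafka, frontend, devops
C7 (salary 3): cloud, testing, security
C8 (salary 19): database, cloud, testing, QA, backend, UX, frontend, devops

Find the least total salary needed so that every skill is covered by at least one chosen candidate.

C3, C6 cover every skill at salary 13 + 5 = 18.
Any cover uses at least 2 candidates; among all covering selections none totals below 18.
Greedy by coverage-per-salary would pick C6, C7, C3 for 21 — worse than the optimum 18.

18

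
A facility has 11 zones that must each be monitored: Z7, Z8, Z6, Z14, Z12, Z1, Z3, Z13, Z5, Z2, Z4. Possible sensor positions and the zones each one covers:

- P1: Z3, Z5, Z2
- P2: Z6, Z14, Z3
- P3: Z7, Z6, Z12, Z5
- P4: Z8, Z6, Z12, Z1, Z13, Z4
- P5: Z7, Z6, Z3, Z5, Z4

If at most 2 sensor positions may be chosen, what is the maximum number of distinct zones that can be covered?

Choosing P1, P4 covers {Z8, Z6, Z12, Z1, Z3, Z13, Z5, Z2, Z4} — 9 zones.
No choice of 2 sensor positions does better; here Z7, Z14 are left uncovered.

9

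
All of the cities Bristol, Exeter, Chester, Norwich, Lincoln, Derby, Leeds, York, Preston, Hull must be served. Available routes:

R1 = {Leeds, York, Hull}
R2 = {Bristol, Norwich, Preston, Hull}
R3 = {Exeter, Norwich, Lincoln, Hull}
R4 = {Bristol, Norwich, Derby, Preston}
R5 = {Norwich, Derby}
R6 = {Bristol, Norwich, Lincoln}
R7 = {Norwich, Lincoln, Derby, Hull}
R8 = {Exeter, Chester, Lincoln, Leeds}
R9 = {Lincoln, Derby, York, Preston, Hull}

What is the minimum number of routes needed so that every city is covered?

R1, R4, R8 together cover {Bristol, Exeter, Chester, Norwich, Lincoln, Derby, Leeds, York, Preston, Hull} — every city.
No 2 of the 9 routes cover everything (all 36 pairs fall short), so 3 is minimum.

3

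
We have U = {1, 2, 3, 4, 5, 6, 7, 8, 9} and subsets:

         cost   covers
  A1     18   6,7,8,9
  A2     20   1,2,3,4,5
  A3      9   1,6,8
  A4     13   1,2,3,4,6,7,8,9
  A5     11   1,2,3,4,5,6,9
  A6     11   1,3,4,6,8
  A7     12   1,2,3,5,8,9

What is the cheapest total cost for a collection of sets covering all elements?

24

A4, A5 cover every element at cost 13 + 11 = 24.
Any cover uses at least 2 sets; among all covering selections none totals below 24.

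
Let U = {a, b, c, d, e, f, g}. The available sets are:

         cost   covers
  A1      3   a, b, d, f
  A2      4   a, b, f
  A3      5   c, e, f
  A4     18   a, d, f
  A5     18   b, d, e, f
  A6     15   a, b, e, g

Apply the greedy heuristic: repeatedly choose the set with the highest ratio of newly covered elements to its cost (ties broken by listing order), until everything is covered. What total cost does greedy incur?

23

Pick 1: A1 adds 4 new (a, b, d, f) at cost 3 (ratio 4/3).
Pick 2: A3 adds 2 new (c, e) at cost 5 (ratio 2/5).
Pick 3: A6 adds 1 new (g) at cost 15 (ratio 1/15).
Greedy total cost: 3 + 5 + 15 = 23.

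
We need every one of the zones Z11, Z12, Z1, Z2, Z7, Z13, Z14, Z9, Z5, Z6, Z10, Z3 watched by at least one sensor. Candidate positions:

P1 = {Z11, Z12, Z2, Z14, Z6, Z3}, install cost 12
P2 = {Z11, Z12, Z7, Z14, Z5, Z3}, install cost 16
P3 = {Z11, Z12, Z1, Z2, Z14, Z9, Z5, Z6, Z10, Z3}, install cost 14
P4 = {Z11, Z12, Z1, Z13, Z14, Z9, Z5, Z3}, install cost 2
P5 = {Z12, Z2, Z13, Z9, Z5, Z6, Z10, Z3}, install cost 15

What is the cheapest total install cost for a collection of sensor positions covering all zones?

32

P2, P3, P4 cover every zone at install cost 16 + 14 + 2 = 32.
Any cover uses at least 3 sensor positions; among all covering selections none totals below 32.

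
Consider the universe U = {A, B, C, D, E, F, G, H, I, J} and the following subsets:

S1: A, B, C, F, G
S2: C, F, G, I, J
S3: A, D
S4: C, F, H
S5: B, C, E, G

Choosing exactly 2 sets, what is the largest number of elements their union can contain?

7

Choosing S1, S2 covers {A, B, C, F, G, I, J} — 7 elements.
No choice of 2 sets does better; here D, E, H are left uncovered.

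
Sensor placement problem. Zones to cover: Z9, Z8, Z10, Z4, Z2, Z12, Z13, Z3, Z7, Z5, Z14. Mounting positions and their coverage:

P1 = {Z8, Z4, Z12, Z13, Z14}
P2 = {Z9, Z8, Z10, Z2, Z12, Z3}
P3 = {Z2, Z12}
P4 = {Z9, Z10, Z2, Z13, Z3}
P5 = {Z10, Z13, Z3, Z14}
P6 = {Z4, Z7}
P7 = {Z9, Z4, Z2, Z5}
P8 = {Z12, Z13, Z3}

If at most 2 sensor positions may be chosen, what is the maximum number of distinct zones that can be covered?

9

Choosing P1, P2 covers {Z9, Z8, Z10, Z4, Z2, Z12, Z13, Z3, Z14} — 9 zones.
No choice of 2 sensor positions does better; here Z7, Z5 are left uncovered.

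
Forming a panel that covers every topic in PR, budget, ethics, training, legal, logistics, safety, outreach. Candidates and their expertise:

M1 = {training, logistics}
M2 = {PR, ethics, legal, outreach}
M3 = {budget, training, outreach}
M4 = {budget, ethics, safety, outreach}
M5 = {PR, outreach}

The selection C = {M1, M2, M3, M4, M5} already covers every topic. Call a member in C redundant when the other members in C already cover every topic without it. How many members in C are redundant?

Drop M1: logistics uncovered — not redundant.
Drop M2: legal uncovered — not redundant.
Drop M3: the rest still cover every topic — redundant.
Drop M4: safety uncovered — not redundant.
Drop M5: the rest still cover every topic — redundant.
2 redundant: M3, M5.

2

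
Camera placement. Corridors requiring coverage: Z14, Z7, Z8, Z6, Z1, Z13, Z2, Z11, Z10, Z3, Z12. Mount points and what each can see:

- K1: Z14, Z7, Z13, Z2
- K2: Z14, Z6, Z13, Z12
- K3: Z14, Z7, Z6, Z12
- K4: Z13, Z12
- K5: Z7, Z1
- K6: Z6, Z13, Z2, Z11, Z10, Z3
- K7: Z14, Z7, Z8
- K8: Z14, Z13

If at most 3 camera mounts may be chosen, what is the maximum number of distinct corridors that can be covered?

10

Choosing K2, K5, K6 covers {Z14, Z7, Z6, Z1, Z13, Z2, Z11, Z10, Z3, Z12} — 10 corridors.
No choice of 3 camera mounts does better; here Z8 is left uncovered.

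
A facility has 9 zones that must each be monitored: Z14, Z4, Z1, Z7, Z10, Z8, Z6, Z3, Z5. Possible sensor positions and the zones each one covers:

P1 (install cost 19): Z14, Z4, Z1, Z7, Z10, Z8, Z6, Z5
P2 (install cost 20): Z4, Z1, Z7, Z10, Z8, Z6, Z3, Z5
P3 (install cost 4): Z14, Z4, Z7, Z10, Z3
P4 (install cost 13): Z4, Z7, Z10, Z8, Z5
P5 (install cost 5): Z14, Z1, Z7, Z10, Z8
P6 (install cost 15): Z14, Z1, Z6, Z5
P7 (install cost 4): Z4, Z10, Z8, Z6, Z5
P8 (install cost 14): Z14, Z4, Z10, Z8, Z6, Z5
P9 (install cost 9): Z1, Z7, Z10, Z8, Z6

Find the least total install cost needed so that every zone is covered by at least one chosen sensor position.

P3, P5, P7 cover every zone at install cost 4 + 5 + 4 = 13.
Any cover uses at least 2 sensor positions; among all covering selections none totals below 13.

13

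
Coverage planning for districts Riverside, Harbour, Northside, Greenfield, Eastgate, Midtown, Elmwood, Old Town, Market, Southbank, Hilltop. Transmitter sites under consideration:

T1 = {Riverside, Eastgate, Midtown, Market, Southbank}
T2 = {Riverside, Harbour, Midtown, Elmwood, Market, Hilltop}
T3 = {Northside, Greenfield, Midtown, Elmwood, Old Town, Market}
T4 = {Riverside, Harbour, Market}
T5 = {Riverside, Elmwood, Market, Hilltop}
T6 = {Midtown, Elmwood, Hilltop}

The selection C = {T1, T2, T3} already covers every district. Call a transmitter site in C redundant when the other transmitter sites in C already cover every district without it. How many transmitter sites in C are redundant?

Drop T1: Eastgate, Southbank uncovered — not redundant.
Drop T2: Harbour, Hilltop uncovered — not redundant.
Drop T3: Northside, Greenfield, Old Town uncovered — not redundant.
None of the transmitter sites in C is redundant.

0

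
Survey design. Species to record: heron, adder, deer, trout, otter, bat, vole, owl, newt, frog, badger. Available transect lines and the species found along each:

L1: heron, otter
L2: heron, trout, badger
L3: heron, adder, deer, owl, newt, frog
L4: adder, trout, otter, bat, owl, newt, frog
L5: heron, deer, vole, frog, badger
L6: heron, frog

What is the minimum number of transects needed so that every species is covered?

L4, L5 together cover {heron, adder, deer, trout, otter, bat, vole, owl, newt, frog, badger} — every species.
No single transect contains all 11 species, so 2 is optimal.

2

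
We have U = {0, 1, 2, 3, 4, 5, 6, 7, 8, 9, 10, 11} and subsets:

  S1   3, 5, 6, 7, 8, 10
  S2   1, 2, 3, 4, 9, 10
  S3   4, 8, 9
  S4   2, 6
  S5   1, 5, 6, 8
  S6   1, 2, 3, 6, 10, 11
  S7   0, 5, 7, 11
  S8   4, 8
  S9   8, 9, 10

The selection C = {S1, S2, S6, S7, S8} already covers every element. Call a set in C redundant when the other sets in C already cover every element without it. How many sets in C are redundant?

3

Drop S1: the rest still cover every element — redundant.
Drop S2: 9 uncovered — not redundant.
Drop S6: the rest still cover every element — redundant.
Drop S7: 0 uncovered — not redundant.
Drop S8: the rest still cover every element — redundant.
3 redundant: S1, S6, S8.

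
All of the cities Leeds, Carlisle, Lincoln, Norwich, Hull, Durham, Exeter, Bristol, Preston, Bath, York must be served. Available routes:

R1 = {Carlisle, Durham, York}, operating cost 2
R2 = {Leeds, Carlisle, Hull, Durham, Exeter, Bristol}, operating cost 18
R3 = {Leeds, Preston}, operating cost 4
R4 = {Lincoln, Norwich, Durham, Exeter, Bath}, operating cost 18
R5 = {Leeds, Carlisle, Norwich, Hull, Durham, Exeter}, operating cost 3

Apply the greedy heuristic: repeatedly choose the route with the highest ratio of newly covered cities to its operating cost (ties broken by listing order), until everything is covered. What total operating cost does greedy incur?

Pick 1: R5 adds 6 new (Leeds, Carlisle, Norwich, Hull, Durham, Exeter) at operating cost 3 (ratio 6/3).
Pick 2: R1 adds 1 new (York) at operating cost 2 (ratio 1/2).
Pick 3: R3 adds 1 new (Preston) at operating cost 4 (ratio 1/4).
Pick 4: R4 adds 2 new (Lincoln, Bath) at operating cost 18 (ratio 2/18).
Pick 5: R2 adds 1 new (Bristol) at operating cost 18 (ratio 1/18).
Greedy total operating cost: 3 + 2 + 4 + 18 + 18 = 45. (The true optimum is 42, so greedy overshoots here.)

45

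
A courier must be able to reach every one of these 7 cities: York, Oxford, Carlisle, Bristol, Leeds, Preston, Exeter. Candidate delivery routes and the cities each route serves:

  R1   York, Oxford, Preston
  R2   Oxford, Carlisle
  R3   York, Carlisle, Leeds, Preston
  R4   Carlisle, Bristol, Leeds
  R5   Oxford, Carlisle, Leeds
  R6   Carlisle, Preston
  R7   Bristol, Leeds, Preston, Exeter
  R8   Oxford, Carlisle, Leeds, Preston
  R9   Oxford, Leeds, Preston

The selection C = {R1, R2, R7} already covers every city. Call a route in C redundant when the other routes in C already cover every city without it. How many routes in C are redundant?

Drop R1: York uncovered — not redundant.
Drop R2: Carlisle uncovered — not redundant.
Drop R7: Bristol, Leeds, Exeter uncovered — not redundant.
None of the routes in C is redundant.

0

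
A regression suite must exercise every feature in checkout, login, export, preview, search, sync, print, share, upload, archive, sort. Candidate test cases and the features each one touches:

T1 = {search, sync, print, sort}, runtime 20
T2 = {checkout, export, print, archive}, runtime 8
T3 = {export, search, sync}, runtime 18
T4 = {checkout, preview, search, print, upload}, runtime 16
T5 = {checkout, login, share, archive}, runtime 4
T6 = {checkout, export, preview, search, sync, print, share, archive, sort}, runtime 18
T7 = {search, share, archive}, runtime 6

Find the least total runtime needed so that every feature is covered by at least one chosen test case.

T4, T5, T6 cover every feature at runtime 16 + 4 + 18 = 38.
Any cover uses at least 3 test cases; among all covering selections none totals below 38.

38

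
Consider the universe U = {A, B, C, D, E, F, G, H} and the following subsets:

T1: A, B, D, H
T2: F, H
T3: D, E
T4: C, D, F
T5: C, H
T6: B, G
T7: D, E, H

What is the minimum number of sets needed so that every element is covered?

4

T1, T3, T4, T6 together cover {A, B, C, D, E, F, G, H} — every element.
No 3 of the 7 sets cover everything (all 35 triples fall short), so 4 is minimum.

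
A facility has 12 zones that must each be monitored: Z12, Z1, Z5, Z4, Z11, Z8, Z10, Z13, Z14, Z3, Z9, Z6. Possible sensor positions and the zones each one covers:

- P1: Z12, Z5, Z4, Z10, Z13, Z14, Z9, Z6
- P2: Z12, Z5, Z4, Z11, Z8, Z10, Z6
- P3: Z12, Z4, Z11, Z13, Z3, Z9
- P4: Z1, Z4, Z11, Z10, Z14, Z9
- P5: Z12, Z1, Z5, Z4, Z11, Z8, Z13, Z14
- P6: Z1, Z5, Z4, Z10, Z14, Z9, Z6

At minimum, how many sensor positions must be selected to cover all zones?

3

P1, P3, P5 together cover {Z12, Z1, Z5, Z4, Z11, Z8, Z10, Z13, Z14, Z3, Z9, Z6} — every zone.
No 2 of the 6 sensor positions cover everything (all 15 pairs fall short), so 3 is minimum.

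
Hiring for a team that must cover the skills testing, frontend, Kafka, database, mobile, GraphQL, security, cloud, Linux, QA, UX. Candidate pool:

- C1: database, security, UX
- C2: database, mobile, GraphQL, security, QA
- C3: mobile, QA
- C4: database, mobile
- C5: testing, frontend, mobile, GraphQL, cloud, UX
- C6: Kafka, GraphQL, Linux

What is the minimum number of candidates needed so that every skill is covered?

3

C2, C5, C6 together cover {testing, frontend, Kafka, database, mobile, GraphQL, security, cloud, Linux, QA, UX} — every skill.
No 2 of the 6 candidates cover everything (all 15 pairs fall short), so 3 is minimum.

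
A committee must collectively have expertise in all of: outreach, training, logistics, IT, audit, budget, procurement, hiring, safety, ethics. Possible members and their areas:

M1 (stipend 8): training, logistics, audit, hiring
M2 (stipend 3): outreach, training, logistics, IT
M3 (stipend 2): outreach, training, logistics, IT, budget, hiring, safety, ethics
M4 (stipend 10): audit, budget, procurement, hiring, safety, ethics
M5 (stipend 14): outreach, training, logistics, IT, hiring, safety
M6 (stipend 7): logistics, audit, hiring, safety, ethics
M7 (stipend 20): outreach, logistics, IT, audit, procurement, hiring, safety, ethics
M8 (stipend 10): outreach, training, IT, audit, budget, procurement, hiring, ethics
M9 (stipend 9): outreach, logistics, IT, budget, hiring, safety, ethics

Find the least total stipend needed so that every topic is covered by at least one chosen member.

M3, M4 cover every topic at stipend 2 + 10 = 12.
Any cover uses at least 2 members; among all covering selections none totals below 12.

12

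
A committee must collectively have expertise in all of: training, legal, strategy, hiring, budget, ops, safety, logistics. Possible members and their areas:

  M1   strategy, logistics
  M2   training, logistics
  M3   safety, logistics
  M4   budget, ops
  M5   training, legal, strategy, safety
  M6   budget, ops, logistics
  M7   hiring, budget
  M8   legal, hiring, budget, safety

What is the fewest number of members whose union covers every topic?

M5, M6, M7 together cover {training, legal, strategy, hiring, budget, ops, safety, logistics} — every topic.
No 2 of the 8 members cover everything (all 28 pairs fall short), so 3 is minimum.

3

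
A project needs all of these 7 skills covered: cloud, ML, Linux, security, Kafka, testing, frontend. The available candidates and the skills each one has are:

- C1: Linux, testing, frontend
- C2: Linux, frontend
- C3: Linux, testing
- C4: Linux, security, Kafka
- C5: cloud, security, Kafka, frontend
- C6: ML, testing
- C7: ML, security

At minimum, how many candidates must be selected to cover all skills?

3

C1, C5, C6 together cover {cloud, ML, Linux, security, Kafka, testing, frontend} — every skill.
No 2 of the 7 candidates cover everything (all 21 pairs fall short), so 3 is minimum.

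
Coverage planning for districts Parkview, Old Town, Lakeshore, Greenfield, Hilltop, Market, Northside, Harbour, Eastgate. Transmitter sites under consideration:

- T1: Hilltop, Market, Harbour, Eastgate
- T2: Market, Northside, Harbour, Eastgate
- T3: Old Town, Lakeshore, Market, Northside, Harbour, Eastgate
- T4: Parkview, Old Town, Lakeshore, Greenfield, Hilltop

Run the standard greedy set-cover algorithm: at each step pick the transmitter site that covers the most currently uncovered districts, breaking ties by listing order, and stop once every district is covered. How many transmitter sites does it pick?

Pick 1: T3 covers 6 new districts (Old Town, Lakeshore, Market, Northside, Harbour, Eastgate).
Pick 2: T4 covers 3 new districts (Parkview, Greenfield, Hilltop).
Greedy uses 2 transmitter sites.

2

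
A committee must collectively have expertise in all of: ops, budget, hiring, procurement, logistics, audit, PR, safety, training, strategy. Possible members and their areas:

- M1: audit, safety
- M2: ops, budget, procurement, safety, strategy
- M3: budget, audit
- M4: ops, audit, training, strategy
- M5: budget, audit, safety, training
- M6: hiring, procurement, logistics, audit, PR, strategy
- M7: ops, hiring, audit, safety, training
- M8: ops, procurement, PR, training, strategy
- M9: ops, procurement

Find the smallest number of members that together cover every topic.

3

M2, M4, M6 together cover {ops, budget, hiring, procurement, logistics, audit, PR, safety, training, strategy} — every topic.
No 2 of the 9 members cover everything (all 36 pairs fall short), so 3 is minimum.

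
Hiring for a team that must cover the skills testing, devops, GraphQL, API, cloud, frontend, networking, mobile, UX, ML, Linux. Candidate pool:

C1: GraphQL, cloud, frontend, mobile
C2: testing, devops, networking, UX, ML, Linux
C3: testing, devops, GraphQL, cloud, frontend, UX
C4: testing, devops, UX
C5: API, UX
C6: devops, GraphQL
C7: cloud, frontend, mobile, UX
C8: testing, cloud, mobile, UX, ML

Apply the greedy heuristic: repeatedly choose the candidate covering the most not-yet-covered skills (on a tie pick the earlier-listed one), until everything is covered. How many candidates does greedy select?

Pick 1: C2 covers 6 new skills (testing, devops, networking, UX, ML, Linux).
Pick 2: C1 covers 4 new skills (GraphQL, cloud, frontend, mobile).
Pick 3: C5 covers 1 new skills (API).
Greedy uses 3 candidates.

3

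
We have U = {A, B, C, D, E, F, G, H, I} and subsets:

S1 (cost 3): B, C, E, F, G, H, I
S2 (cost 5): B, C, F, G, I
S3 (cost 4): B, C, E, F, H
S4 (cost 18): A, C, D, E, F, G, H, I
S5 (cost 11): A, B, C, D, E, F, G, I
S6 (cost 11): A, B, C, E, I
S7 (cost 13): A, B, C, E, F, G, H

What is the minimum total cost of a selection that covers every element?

14

S1, S5 cover every element at cost 3 + 11 = 14.
Any cover uses at least 2 sets; among all covering selections none totals below 14.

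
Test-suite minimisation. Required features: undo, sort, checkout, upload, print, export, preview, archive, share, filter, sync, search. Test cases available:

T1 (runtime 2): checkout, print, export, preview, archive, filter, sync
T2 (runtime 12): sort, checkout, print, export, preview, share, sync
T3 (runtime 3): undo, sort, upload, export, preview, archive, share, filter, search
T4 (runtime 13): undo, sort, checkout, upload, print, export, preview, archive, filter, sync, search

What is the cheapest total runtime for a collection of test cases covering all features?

T1, T3 cover every feature at runtime 2 + 3 = 5.
Any cover uses at least 2 test cases; among all covering selections none totals below 5.

5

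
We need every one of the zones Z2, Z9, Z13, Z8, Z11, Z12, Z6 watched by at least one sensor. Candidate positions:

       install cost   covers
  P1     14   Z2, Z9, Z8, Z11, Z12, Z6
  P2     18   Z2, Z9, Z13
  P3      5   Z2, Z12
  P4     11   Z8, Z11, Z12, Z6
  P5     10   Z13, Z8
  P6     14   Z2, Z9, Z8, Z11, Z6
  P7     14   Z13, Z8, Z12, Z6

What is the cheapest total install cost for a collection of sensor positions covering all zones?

P1, P5 cover every zone at install cost 14 + 10 = 24.
Any cover uses at least 2 sensor positions; among all covering selections none totals below 24.

24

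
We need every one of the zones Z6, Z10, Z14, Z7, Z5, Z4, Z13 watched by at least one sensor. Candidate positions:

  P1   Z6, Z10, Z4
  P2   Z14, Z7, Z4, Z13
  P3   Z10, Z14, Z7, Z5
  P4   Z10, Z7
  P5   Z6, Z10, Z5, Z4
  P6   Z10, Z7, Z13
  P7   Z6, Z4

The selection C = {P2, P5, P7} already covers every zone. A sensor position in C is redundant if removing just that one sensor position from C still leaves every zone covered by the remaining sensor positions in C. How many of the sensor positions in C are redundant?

Drop P2: Z14, Z7, Z13 uncovered — not redundant.
Drop P5: Z10, Z5 uncovered — not redundant.
Drop P7: the rest still cover every zone — redundant.
1 redundant: P7.

1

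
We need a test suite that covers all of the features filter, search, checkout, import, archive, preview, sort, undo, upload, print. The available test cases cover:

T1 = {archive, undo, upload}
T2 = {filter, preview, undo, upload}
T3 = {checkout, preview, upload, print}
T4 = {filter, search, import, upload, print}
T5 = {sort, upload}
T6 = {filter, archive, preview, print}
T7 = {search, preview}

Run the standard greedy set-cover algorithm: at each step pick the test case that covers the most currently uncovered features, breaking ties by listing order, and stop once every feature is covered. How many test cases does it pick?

Pick 1: T4 covers 5 new features (filter, search, import, upload, print).
Pick 2: T1 covers 2 new features (archive, undo).
Pick 3: T3 covers 2 new features (checkout, preview).
Pick 4: T5 covers 1 new features (sort).
Greedy uses 4 test cases.

4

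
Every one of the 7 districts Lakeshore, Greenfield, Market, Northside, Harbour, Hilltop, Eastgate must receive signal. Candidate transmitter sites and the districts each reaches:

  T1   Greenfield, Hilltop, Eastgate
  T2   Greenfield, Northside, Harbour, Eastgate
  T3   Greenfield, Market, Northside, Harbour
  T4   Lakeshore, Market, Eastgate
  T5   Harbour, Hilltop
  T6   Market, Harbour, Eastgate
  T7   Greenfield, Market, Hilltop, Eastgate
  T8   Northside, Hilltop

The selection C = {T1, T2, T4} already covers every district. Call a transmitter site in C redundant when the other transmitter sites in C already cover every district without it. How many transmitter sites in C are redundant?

Drop T1: Hilltop uncovered — not redundant.
Drop T2: Northside, Harbour uncovered — not redundant.
Drop T4: Lakeshore, Market uncovered — not redundant.
None of the transmitter sites in C is redundant.

0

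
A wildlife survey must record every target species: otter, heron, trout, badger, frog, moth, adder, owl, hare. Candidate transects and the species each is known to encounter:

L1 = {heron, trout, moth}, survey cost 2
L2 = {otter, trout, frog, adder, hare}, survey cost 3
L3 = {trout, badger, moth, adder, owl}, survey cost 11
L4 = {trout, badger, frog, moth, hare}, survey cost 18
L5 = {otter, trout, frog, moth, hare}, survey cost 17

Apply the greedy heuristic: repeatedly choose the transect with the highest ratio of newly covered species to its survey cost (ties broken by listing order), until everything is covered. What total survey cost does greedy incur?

16

Pick 1: L2 adds 5 new (otter, trout, frog, adder, hare) at survey cost 3 (ratio 5/3).
Pick 2: L1 adds 2 new (heron, moth) at survey cost 2 (ratio 2/2).
Pick 3: L3 adds 2 new (badger, owl) at survey cost 11 (ratio 2/11).
Greedy total survey cost: 3 + 2 + 11 = 16.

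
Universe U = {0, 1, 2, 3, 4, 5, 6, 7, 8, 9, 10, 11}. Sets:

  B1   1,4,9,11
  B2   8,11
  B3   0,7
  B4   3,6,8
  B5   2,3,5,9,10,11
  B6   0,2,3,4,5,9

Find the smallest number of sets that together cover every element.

4

B1, B3, B4, B5 together cover {0, 1, 2, 3, 4, 5, 6, 7, 8, 9, 10, 11} — every element.
No 3 of the 6 sets cover everything (all 20 triples fall short), so 4 is minimum.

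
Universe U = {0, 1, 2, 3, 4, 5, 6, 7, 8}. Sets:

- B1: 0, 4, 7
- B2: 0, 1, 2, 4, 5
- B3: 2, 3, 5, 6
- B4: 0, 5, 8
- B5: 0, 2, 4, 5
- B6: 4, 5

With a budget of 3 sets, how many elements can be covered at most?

Choosing B1, B2, B3 covers {0, 1, 2, 3, 4, 5, 6, 7} — 8 elements.
No choice of 3 sets does better; here 8 is left uncovered.

8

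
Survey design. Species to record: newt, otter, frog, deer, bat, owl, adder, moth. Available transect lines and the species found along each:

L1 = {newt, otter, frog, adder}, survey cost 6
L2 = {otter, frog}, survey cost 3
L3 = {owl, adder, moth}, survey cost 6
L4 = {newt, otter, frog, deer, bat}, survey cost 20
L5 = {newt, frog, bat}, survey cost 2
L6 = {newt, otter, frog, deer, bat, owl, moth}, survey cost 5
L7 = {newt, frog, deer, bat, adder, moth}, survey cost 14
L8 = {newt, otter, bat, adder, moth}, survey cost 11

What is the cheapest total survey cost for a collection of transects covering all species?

11

L1, L6 cover every species at survey cost 6 + 5 = 11.
Any cover uses at least 2 transects; among all covering selections none totals below 11.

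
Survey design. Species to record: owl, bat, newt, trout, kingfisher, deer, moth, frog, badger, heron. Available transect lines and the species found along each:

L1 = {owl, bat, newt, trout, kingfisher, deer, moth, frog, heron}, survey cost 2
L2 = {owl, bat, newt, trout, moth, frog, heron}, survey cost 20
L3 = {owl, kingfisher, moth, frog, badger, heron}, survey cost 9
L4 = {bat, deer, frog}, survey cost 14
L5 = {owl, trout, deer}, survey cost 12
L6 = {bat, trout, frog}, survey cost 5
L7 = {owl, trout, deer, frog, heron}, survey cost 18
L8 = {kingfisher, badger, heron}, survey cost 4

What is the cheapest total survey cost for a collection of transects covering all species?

6

L1, L8 cover every species at survey cost 2 + 4 = 6.
Any cover uses at least 2 transects; among all covering selections none totals below 6.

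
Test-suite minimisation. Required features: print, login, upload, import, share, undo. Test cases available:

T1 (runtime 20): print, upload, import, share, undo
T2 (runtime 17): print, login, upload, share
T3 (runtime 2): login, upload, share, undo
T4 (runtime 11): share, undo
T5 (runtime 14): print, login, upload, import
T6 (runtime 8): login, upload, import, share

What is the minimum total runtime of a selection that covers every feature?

16

T3, T5 cover every feature at runtime 2 + 14 = 16.
Any cover uses at least 2 test cases; among all covering selections none totals below 16.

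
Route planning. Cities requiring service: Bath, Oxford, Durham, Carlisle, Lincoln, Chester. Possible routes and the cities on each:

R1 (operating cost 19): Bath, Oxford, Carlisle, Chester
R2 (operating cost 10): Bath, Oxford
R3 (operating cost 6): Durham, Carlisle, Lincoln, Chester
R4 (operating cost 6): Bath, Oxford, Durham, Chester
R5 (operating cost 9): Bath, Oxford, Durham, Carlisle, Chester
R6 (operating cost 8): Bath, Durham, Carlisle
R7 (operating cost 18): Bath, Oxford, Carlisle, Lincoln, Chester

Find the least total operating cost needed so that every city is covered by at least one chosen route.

R3, R4 cover every city at operating cost 6 + 6 = 12.
Any cover uses at least 2 routes; among all covering selections none totals below 12.

12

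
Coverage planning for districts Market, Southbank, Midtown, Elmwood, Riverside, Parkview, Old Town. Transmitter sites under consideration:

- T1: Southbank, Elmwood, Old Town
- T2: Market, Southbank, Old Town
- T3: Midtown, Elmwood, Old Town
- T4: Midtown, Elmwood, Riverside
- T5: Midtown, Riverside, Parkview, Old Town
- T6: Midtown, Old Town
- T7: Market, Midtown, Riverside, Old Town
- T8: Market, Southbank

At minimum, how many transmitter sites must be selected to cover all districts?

3

T1, T2, T5 together cover {Market, Southbank, Midtown, Elmwood, Riverside, Parkview, Old Town} — every district.
No 2 of the 8 transmitter sites cover everything (all 28 pairs fall short), so 3 is minimum.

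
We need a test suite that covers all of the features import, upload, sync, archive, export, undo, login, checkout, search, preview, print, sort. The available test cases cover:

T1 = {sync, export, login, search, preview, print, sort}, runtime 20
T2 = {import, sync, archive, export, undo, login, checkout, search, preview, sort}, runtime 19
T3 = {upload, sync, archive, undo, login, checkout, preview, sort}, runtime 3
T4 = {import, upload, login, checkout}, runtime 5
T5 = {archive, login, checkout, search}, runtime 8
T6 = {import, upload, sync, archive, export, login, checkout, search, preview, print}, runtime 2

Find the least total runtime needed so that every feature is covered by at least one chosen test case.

T3, T6 cover every feature at runtime 3 + 2 = 5.
Any cover uses at least 2 test cases; among all covering selections none totals below 5.

5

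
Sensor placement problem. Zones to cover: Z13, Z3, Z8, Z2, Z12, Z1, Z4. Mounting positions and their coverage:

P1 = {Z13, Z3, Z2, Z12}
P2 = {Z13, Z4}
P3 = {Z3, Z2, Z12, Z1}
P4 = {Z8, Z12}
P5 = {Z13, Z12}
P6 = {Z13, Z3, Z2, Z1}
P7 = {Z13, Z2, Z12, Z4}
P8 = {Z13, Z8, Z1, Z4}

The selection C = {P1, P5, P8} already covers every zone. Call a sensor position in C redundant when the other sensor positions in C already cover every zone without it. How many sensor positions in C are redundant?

Drop P1: Z3, Z2 uncovered — not redundant.
Drop P5: the rest still cover every zone — redundant.
Drop P8: Z8, Z1, Z4 uncovered — not redundant.
1 redundant: P5.

1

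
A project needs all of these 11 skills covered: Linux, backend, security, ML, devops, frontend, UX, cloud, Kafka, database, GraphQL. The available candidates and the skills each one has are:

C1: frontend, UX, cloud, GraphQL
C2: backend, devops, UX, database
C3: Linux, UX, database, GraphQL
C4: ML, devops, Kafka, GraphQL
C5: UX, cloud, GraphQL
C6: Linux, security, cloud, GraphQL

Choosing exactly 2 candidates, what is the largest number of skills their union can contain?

Choosing C2, C6 covers {Linux, backend, security, devops, UX, cloud, database, GraphQL} — 8 skills.
No choice of 2 candidates does better; here ML, frontend, Kafka are left uncovered.

8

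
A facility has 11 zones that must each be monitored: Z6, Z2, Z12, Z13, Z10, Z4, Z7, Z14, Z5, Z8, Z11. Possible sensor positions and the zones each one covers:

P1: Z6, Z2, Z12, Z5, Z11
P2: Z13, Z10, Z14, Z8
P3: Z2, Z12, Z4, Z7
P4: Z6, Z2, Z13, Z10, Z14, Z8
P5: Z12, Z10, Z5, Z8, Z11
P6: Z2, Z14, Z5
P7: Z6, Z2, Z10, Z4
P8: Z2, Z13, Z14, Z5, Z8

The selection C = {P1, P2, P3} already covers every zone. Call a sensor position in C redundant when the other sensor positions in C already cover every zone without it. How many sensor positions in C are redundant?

Drop P1: Z6, Z5, Z11 uncovered — not redundant.
Drop P2: Z13, Z10, Z14, Z8 uncovered — not redundant.
Drop P3: Z4, Z7 uncovered — not redundant.
None of the sensor positions in C is redundant.

0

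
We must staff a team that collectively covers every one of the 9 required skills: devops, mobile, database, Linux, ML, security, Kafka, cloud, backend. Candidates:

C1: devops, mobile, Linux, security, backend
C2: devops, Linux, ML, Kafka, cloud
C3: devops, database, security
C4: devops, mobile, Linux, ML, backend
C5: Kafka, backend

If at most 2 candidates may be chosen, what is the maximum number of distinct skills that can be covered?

8

Choosing C1, C2 covers {devops, mobile, Linux, ML, security, Kafka, cloud, backend} — 8 skills.
No choice of 2 candidates does better; here database is left uncovered.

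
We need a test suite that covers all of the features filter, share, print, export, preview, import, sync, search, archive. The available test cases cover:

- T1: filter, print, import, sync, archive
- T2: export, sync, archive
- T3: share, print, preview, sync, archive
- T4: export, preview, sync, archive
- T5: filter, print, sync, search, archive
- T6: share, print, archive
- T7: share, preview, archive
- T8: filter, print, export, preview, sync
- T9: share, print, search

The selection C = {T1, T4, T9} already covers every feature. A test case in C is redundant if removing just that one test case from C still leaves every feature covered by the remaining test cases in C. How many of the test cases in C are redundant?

Drop T1: filter, import uncovered — not redundant.
Drop T4: export, preview uncovered — not redundant.
Drop T9: share, search uncovered — not redundant.
None of the test cases in C is redundant.

0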